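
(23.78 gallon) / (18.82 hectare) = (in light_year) 5.056e-23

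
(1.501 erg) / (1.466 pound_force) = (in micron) 0.02302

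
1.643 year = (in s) 5.181e+07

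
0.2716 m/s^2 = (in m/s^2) 0.2716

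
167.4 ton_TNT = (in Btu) 6.639e+08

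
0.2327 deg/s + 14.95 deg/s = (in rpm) 2.53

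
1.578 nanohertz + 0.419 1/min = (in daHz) 0.0006983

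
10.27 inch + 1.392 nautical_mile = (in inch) 1.015e+05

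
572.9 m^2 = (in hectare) 0.05729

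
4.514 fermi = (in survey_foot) 1.481e-14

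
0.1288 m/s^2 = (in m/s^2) 0.1288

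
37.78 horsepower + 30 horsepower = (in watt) 5.054e+04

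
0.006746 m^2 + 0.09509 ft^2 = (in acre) 3.85e-06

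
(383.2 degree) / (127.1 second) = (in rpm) 0.5025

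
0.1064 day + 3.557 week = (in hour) 600.1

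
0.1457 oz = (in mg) 4131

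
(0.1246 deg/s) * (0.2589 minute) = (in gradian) 2.151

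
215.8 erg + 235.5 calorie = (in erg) 9.853e+09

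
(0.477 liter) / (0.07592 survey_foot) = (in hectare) 2.061e-06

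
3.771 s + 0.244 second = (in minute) 0.06692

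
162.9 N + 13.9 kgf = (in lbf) 67.27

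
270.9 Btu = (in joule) 2.858e+05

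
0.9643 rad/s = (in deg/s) 55.25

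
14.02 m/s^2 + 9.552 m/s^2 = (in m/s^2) 23.57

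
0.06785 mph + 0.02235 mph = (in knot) 0.07838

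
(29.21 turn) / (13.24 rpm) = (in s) 132.4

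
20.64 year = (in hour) 1.808e+05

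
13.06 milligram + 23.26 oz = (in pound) 1.454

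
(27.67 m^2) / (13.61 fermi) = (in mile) 1.263e+12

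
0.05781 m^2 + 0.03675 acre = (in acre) 0.03676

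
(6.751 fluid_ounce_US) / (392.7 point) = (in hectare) 1.441e-07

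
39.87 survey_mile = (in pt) 1.819e+08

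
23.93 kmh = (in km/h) 23.93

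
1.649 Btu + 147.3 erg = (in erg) 1.74e+10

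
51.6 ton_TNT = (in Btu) 2.046e+08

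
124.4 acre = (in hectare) 50.34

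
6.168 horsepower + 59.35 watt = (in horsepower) 6.248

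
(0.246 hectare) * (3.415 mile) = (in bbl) 8.504e+07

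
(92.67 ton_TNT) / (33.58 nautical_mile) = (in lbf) 1.402e+06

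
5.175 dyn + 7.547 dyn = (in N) 0.0001272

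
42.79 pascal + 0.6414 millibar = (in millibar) 1.069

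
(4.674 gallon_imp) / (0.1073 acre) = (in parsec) 1.586e-21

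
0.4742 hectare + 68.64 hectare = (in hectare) 69.11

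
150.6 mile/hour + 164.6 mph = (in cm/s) 1.409e+04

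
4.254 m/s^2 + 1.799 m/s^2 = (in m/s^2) 6.053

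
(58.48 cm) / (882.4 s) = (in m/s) 0.0006627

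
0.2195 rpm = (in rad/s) 0.02299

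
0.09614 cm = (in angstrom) 9.614e+06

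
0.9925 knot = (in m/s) 0.5106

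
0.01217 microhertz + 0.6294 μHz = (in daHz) 6.416e-08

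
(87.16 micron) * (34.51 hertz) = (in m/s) 0.003008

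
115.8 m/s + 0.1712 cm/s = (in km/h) 416.9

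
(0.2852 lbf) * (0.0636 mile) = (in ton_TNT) 3.103e-08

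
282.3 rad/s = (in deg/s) 1.617e+04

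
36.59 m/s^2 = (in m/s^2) 36.59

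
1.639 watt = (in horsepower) 0.002198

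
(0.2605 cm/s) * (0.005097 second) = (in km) 1.328e-08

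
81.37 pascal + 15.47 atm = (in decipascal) 1.568e+07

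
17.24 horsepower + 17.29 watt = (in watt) 1.287e+04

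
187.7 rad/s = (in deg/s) 1.075e+04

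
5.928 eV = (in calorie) 2.27e-19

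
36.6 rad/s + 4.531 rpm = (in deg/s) 2124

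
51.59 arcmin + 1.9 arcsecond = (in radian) 0.01502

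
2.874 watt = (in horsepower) 0.003854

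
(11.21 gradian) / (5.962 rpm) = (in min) 0.004701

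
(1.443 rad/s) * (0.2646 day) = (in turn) 5250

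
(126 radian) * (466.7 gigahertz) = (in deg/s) 3.369e+15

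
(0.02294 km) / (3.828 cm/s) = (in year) 1.9e-05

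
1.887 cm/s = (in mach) 5.542e-05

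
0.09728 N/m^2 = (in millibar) 0.0009728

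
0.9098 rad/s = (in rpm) 8.688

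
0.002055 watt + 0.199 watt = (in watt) 0.2011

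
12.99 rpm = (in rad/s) 1.36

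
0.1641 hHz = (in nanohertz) 1.641e+10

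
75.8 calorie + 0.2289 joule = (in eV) 1.981e+21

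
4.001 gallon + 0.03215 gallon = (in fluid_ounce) 516.2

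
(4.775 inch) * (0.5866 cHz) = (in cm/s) 0.07115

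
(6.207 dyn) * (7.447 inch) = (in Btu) 1.113e-08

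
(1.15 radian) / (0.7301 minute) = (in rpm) 0.2507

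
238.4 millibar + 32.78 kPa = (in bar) 0.5662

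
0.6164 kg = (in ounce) 21.74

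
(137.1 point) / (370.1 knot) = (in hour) 7.056e-08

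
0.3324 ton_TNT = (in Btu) 1.318e+06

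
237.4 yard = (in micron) 2.171e+08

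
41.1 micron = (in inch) 0.001618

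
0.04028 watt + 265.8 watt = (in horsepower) 0.3565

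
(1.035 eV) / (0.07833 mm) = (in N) 2.117e-15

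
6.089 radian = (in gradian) 387.6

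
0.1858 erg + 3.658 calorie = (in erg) 1.531e+08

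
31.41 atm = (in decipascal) 3.183e+07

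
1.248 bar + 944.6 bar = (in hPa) 9.458e+05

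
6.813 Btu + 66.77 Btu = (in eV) 4.846e+23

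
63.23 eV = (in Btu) 9.602e-21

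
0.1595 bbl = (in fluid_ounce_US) 857.5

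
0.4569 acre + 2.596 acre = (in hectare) 1.235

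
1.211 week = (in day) 8.477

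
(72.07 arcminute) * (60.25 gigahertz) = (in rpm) 1.206e+10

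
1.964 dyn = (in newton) 1.964e-05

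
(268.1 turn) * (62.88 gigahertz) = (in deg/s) 6.069e+15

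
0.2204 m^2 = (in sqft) 2.372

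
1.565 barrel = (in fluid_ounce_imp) 8757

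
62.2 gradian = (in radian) 0.977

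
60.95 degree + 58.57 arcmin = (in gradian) 68.81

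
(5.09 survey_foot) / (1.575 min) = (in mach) 4.822e-05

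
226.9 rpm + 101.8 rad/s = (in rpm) 1199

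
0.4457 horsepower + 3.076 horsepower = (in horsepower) 3.522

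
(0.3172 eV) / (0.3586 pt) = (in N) 4.017e-16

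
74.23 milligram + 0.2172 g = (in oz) 0.01028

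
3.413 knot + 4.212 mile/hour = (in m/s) 3.639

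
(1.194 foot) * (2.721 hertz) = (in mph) 2.215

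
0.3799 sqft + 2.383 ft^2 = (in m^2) 0.2567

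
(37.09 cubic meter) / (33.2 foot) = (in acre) 0.0009057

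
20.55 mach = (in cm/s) 6.997e+05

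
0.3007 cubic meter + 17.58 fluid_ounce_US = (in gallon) 79.57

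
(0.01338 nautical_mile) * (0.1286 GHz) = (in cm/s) 3.187e+11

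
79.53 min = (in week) 0.00789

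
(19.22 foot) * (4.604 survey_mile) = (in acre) 10.73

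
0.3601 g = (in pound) 0.0007939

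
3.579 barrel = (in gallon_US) 150.3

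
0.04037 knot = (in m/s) 0.02077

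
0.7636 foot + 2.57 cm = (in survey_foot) 0.8479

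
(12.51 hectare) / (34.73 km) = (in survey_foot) 11.82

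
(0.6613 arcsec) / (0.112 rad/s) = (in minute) 4.771e-07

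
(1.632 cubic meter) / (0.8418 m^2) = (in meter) 1.939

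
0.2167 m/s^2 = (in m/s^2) 0.2167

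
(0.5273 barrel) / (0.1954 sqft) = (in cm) 461.8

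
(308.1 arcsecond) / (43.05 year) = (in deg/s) 6.304e-11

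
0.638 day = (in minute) 918.7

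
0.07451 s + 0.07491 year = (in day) 27.34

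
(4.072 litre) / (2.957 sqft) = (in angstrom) 1.482e+08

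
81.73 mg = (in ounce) 0.002883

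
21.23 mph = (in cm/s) 949.1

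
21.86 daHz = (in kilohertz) 0.2186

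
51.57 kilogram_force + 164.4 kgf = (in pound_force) 476.1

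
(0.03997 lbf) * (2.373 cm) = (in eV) 2.633e+16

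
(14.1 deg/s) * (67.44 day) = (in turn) 2.282e+05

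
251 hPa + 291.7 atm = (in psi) 4290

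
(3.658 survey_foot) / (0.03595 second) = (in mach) 0.09108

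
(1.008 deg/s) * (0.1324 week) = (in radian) 1409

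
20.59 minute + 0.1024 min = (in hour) 0.3449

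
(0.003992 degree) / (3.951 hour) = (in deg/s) 2.807e-07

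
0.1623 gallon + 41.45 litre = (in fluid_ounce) 1422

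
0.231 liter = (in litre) 0.231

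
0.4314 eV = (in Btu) 6.551e-23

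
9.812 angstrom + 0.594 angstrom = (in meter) 1.041e-09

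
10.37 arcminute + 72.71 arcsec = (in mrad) 3.369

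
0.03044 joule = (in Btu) 2.885e-05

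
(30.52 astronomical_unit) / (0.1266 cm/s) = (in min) 6.011e+13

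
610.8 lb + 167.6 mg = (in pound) 610.8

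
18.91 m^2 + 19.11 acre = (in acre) 19.11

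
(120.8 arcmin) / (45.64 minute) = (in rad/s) 1.283e-05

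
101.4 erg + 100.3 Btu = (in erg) 1.058e+12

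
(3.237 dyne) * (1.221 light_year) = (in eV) 2.334e+30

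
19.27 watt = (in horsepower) 0.02584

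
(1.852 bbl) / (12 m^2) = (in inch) 0.966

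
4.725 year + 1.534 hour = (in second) 1.49e+08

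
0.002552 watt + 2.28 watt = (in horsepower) 0.003061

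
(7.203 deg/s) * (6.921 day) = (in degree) 4.307e+06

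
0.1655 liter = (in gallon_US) 0.04372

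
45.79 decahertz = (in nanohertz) 4.579e+11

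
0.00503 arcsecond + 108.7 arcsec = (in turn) 8.388e-05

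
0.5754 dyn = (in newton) 5.754e-06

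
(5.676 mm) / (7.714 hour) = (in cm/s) 2.044e-05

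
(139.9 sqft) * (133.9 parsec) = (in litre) 5.37e+22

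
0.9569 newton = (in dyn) 9.569e+04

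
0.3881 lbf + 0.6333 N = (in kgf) 0.2406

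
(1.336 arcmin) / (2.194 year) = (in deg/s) 3.218e-10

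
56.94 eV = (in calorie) 2.18e-18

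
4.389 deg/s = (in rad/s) 0.0766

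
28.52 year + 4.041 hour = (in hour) 2.498e+05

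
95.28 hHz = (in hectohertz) 95.28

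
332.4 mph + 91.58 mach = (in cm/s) 3.133e+06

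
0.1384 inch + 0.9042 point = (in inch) 0.151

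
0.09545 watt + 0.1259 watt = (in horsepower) 0.0002968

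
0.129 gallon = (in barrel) 0.003071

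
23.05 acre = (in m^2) 9.328e+04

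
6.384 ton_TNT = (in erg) 2.671e+17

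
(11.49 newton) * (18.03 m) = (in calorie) 49.51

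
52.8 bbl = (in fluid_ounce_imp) 2.954e+05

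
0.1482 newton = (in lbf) 0.03332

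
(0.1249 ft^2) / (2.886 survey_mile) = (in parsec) 8.096e-23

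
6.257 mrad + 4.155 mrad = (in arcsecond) 2148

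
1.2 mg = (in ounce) 4.233e-05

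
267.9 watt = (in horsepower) 0.3593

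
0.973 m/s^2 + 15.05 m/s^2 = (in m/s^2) 16.02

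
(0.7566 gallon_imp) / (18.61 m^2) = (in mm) 0.1848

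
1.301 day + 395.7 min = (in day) 1.576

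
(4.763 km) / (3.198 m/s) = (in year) 4.723e-05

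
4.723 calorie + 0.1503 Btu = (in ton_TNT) 4.262e-08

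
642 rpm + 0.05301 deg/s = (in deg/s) 3852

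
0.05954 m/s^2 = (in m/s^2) 0.05954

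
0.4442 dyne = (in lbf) 9.986e-07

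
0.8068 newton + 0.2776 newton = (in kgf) 0.1106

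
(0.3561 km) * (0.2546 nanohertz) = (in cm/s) 9.066e-06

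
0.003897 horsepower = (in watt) 2.906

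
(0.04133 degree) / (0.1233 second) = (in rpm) 0.05587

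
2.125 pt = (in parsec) 2.429e-20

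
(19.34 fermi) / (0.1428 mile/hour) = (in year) 9.607e-21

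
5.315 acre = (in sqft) 2.315e+05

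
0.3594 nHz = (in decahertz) 3.594e-11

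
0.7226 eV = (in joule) 1.158e-19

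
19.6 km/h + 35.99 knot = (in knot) 46.57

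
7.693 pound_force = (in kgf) 3.489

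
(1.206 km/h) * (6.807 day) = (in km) 197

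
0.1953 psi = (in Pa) 1347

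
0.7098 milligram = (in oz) 2.504e-05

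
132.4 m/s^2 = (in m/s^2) 132.4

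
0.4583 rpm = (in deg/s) 2.75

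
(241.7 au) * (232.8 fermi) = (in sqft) 90.61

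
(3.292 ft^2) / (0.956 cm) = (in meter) 31.99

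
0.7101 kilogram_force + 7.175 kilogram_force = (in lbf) 17.38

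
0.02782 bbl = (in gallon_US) 1.168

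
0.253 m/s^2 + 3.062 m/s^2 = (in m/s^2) 3.315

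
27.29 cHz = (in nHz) 2.729e+08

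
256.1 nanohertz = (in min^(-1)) 1.537e-05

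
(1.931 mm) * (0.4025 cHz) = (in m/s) 7.772e-06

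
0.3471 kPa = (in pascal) 347.1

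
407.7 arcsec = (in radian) 0.001977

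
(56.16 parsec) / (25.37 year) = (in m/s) 2.166e+09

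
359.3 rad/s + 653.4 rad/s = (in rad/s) 1013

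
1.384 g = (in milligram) 1384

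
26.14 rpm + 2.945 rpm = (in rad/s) 3.046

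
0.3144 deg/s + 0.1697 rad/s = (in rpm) 1.673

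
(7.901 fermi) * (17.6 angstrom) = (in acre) 3.436e-27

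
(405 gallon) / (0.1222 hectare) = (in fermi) 1.255e+12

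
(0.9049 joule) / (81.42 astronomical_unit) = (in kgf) 7.576e-15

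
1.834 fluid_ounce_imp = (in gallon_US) 0.01377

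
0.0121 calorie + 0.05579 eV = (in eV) 3.16e+17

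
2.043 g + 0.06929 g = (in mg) 2112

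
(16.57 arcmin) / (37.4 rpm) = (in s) 0.001231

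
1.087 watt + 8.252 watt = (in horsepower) 0.01252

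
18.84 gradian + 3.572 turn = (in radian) 22.74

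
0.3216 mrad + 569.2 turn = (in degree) 2.049e+05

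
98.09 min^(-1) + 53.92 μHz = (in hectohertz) 0.01635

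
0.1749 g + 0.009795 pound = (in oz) 0.1629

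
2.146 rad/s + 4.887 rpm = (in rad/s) 2.658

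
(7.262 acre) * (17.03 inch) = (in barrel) 7.996e+04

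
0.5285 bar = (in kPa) 52.85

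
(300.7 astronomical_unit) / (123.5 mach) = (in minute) 1.783e+07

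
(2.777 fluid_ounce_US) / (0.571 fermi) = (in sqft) 1.548e+12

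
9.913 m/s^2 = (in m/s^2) 9.913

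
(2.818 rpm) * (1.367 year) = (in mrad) 1.272e+10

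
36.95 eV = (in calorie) 1.415e-18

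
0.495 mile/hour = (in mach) 0.0006499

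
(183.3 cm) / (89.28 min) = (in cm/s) 0.03422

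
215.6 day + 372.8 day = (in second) 5.084e+07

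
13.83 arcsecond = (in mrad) 0.06705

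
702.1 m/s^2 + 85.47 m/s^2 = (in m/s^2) 787.6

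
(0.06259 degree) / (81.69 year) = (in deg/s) 2.43e-11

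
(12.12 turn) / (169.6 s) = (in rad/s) 0.449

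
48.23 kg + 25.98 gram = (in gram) 4.826e+04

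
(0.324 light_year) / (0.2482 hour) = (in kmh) 1.235e+13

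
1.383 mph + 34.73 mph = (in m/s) 16.14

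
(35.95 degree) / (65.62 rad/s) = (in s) 0.009562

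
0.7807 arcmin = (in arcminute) 0.7807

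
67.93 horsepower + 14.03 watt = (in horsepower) 67.95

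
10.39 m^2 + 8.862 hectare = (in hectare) 8.863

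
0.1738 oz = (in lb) 0.01086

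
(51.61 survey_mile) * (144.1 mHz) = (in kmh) 4.309e+04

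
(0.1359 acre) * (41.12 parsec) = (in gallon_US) 1.843e+23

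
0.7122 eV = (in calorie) 2.727e-20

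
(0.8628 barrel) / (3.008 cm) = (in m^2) 4.56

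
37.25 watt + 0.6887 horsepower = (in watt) 550.8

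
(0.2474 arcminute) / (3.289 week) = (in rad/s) 3.618e-11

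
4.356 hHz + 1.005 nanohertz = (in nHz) 4.356e+11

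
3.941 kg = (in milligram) 3.941e+06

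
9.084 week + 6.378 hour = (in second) 5.517e+06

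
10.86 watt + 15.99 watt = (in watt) 26.85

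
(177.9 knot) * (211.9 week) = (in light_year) 1.24e-06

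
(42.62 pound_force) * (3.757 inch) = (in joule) 18.09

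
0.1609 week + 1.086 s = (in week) 0.1609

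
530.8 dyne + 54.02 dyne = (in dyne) 584.8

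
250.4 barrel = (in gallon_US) 1.052e+04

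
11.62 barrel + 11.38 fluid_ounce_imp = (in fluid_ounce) 6.248e+04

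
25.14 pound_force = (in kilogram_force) 11.4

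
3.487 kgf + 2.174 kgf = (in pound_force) 12.48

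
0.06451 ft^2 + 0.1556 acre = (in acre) 0.1556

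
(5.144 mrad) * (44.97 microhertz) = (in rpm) 2.209e-06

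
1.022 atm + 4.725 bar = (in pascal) 5.761e+05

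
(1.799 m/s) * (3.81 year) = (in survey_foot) 7.092e+08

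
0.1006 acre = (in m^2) 407.1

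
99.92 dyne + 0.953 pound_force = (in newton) 4.24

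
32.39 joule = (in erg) 3.239e+08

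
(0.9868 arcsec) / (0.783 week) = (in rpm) 9.647e-11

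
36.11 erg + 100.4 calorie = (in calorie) 100.4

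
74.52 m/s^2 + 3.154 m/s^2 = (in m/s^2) 77.67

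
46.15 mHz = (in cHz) 4.615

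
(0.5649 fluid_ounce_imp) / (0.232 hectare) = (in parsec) 2.242e-25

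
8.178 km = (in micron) 8.178e+09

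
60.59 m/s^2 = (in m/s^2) 60.59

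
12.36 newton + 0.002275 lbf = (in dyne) 1.237e+06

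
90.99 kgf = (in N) 892.3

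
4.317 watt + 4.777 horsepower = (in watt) 3567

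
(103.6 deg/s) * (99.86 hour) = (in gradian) 4.138e+07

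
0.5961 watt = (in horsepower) 0.0007994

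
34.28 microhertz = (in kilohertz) 3.428e-08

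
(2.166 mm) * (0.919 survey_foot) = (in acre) 1.499e-07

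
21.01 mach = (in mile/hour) 1.6e+04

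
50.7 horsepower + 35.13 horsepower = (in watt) 6.4e+04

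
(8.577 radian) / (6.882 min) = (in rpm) 0.1984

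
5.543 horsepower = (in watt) 4133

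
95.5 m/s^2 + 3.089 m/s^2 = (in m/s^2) 98.59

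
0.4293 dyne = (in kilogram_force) 4.378e-07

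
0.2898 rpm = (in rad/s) 0.03035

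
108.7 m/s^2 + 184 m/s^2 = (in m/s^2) 292.7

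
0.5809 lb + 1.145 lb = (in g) 782.9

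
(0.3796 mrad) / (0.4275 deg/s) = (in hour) 1.413e-05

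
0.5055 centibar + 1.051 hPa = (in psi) 0.08856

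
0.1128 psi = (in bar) 0.007777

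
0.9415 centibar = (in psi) 0.1366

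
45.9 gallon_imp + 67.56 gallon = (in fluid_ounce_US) 1.57e+04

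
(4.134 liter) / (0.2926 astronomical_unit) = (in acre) 2.334e-17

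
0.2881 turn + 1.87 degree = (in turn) 0.2933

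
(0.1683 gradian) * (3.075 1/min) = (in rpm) 0.001294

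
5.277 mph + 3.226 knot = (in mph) 8.989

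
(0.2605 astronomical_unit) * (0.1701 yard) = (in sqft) 6.524e+10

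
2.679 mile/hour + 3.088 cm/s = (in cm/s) 122.9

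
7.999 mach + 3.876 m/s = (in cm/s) 2.728e+05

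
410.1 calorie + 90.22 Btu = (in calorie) 2.316e+04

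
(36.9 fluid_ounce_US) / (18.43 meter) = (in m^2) 5.921e-05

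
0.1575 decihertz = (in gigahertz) 1.575e-11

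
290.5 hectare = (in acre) 717.8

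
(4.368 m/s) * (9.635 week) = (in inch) 1.002e+09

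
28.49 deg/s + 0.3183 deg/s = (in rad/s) 0.5028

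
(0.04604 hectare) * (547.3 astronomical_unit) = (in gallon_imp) 8.292e+18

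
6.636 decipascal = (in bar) 6.636e-06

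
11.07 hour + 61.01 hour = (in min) 4325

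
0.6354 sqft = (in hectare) 5.903e-06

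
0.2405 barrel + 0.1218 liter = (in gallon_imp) 8.438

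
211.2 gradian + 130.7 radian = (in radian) 134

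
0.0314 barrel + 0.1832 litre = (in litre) 5.175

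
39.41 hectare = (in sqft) 4.242e+06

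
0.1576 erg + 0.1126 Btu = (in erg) 1.188e+09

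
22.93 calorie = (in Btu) 0.09093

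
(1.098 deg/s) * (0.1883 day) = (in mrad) 3.118e+05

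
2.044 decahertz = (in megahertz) 2.044e-05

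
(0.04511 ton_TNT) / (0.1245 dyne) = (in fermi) 1.516e+29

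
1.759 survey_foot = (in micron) 5.361e+05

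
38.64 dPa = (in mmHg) 0.02898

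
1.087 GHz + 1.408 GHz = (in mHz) 2.495e+12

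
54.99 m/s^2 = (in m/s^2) 54.99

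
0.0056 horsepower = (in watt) 4.176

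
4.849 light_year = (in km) 4.588e+13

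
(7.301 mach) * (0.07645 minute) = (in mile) 7.086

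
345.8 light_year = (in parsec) 106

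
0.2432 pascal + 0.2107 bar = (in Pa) 2.107e+04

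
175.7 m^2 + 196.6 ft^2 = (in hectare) 0.0194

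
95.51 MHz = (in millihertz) 9.551e+10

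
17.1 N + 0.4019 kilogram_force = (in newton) 21.04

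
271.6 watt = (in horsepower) 0.3642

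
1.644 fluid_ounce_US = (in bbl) 0.0003058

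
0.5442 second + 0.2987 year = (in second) 9.42e+06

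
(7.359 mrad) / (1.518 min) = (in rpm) 0.0007716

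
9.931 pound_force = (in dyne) 4.418e+06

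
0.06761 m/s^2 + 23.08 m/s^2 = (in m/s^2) 23.15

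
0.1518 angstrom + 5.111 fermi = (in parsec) 4.921e-28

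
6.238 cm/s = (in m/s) 0.06238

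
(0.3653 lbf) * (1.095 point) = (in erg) 6277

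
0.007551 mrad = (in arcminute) 0.02596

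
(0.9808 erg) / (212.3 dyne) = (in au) 3.088e-16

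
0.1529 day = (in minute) 220.2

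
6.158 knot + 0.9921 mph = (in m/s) 3.611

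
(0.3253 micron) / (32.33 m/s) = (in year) 3.191e-16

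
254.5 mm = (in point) 721.4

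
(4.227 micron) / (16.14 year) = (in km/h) 2.99e-14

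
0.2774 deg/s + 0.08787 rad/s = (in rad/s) 0.09271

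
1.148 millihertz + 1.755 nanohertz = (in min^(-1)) 0.06888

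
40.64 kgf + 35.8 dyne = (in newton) 398.5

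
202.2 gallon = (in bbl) 4.814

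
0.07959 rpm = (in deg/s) 0.4775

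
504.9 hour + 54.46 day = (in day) 75.5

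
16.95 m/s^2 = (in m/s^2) 16.95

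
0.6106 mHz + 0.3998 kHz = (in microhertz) 3.998e+08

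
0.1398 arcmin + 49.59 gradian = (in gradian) 49.59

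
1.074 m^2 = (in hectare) 0.0001074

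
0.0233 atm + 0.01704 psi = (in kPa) 2.478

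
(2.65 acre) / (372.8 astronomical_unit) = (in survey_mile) 1.195e-13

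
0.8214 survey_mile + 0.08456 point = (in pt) 3.747e+06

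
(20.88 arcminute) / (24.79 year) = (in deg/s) 4.451e-10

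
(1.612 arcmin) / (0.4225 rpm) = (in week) 1.752e-08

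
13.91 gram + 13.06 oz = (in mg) 3.842e+05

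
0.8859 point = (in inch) 0.0123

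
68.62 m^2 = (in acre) 0.01696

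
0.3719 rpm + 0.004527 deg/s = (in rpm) 0.3727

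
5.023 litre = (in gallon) 1.327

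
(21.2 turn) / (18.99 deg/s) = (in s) 401.9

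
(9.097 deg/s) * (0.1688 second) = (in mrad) 26.8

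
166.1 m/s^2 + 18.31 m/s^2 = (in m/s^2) 184.4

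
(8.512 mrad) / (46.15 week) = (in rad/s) 3.05e-10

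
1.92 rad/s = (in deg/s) 110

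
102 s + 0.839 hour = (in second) 3122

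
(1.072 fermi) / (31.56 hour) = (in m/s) 9.435e-21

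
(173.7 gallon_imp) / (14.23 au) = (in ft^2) 3.993e-12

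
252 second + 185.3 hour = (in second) 6.673e+05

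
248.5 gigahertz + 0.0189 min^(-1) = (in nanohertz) 2.485e+20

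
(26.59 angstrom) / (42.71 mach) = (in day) 2.116e-18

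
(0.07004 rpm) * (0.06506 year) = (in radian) 1.505e+04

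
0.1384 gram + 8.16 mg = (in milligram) 146.6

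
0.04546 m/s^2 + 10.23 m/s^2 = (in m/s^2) 10.28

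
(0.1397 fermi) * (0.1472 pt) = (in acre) 1.793e-24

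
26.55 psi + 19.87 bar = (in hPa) 2.17e+04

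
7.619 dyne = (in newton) 7.619e-05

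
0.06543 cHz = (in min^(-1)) 0.03926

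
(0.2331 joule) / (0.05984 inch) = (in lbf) 34.48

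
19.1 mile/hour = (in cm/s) 853.8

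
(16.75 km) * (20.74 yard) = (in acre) 78.49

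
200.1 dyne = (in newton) 0.002001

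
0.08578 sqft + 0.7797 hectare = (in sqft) 8.393e+04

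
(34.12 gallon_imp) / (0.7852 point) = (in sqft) 6027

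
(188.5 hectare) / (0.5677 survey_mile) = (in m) 2063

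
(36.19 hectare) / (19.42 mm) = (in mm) 1.864e+10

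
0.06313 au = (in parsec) 3.061e-07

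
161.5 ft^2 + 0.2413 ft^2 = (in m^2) 15.03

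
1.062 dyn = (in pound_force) 2.387e-06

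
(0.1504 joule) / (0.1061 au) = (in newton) 9.476e-12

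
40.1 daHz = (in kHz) 0.401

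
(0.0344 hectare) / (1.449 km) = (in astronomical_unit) 1.587e-12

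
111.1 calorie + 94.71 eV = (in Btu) 0.4406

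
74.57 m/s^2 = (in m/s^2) 74.57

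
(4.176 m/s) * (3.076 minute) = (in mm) 7.707e+05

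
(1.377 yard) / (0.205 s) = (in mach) 0.01804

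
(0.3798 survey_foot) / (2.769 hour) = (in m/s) 1.161e-05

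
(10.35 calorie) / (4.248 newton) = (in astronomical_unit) 6.814e-11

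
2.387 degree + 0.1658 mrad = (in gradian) 2.663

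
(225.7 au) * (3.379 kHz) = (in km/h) 4.107e+17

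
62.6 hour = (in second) 2.254e+05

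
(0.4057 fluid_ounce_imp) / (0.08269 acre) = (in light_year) 3.641e-24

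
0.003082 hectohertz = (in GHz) 3.082e-10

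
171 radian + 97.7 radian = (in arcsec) 5.542e+07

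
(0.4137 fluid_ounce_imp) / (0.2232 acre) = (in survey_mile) 8.086e-12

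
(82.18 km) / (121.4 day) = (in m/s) 0.007835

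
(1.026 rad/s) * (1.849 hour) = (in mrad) 6.829e+06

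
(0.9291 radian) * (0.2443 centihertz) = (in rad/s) 0.00227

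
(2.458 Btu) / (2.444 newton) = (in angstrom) 1.061e+13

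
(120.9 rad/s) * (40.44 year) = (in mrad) 1.542e+14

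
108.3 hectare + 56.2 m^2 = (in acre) 267.6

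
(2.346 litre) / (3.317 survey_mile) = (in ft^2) 4.73e-06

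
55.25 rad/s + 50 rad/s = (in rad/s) 105.2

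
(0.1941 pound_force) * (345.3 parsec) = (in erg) 9.199e+25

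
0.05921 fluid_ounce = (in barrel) 1.101e-05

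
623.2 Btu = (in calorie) 1.571e+05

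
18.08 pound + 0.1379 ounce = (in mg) 8.205e+06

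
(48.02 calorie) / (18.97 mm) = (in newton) 1.059e+04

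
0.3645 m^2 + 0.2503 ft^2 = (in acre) 9.582e-05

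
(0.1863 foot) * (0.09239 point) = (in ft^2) 1.992e-05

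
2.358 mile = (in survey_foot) 1.245e+04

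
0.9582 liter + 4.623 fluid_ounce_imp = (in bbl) 0.006853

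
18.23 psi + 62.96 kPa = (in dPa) 1.887e+06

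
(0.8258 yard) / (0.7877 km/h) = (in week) 5.706e-06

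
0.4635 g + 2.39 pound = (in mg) 1.085e+06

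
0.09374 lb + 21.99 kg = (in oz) 777.2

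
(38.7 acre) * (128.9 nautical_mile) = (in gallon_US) 9.877e+12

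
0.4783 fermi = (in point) 1.356e-12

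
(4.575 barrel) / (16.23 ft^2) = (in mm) 482.4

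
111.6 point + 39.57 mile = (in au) 4.257e-07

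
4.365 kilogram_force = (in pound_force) 9.623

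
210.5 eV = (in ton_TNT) 8.061e-27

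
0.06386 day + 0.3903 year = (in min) 2.052e+05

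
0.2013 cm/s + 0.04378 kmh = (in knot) 0.02755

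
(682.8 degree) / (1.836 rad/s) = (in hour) 0.001803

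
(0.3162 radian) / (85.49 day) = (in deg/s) 2.453e-06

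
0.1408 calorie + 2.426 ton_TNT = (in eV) 6.335e+28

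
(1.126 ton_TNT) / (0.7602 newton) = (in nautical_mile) 3.346e+06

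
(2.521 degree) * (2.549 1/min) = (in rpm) 0.01785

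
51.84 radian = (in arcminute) 1.782e+05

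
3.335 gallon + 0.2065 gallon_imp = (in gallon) 3.583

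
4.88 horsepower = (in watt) 3639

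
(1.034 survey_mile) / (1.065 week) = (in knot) 0.005022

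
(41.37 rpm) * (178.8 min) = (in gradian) 2.959e+06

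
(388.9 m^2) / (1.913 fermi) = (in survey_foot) 6.67e+17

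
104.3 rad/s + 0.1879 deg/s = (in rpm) 996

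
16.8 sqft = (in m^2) 1.561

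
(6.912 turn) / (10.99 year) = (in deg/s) 7.18e-06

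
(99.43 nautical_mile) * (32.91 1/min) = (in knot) 1.963e+05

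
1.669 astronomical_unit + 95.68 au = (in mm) 1.456e+16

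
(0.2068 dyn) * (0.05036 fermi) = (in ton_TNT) 2.489e-32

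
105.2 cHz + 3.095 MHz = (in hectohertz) 3.095e+04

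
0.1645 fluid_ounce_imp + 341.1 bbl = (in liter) 5.423e+04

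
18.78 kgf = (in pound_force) 41.4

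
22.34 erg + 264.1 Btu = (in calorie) 6.66e+04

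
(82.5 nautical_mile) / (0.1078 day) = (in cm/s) 1640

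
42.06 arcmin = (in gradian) 0.7789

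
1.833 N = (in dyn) 1.833e+05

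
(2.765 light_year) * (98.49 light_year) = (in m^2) 2.437e+34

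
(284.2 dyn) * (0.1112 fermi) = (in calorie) 7.553e-20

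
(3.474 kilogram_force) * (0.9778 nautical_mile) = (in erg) 6.169e+11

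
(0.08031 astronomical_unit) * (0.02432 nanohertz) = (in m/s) 0.2922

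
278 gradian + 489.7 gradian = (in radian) 12.06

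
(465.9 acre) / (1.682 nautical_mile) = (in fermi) 6.053e+17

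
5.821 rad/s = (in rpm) 55.59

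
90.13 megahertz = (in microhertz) 9.013e+13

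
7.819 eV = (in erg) 1.253e-11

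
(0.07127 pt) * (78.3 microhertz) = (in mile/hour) 4.404e-09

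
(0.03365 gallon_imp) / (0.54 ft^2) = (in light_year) 3.223e-19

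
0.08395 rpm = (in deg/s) 0.5037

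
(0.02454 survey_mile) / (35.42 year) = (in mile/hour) 7.909e-08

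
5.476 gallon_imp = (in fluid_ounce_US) 841.8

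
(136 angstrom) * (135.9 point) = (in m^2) 6.52e-10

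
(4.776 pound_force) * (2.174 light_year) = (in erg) 4.37e+24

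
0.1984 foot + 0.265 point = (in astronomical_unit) 4.049e-13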